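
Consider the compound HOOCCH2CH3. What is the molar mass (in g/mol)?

Atom tally by fragment:
  HOOCCH2 → C:2 H:3 O:2
  CH3 → C:1 H:3
Element totals:
  C: 3
  H: 6
  O: 2
Molecular formula: C3H6O2.
  M = 3(12.011) + 6(1.008) + 2(15.999)
    = 36.033 + 6.048 + 31.998 = 74.079

74.08 g/mol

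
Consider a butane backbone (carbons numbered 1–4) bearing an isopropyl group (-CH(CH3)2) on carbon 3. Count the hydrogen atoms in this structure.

Atom tally by fragment:
  CH3 → C:1 H:3
  CH2 → C:1 H:2
  CH(CH(CH3)2) → C:4 H:8
  CH3 → C:1 H:3
Element totals:
  C: 7
  H: 16

16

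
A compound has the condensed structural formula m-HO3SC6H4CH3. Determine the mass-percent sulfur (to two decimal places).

18.62%

Element totals:
  C: 7
  H: 8
  O: 3
  S: 1
Molecular formula: C7H8O3S.
Molar mass = 172.198 g/mol.
Mass from S: 1 × 32.06 = 32.060 g/mol.
%S = 32.060 / 172.198 × 100 = 18.62%.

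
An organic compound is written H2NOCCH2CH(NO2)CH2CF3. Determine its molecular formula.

Element totals:
  C: 5
  H: 7
  F: 3
  N: 2
  O: 3

C5H7F3N2O3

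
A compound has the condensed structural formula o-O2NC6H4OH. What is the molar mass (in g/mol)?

139.11 g/mol

Element totals:
  C: 6
  H: 5
  N: 1
  O: 3
Molecular formula: C6H5NO3.
  M = 6(12.011) + 5(1.008) + 14.007 + 3(15.999)
    = 72.066 + 5.040 + 14.007 + 47.997 = 139.110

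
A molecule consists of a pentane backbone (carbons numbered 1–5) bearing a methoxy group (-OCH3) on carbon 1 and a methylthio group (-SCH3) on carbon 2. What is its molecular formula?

Atom tally by fragment:
  CH3OCH2 → C:2 H:5 O:1
  CH(SCH3) → C:2 H:4 S:1
  CH2 → C:1 H:2
  CH2 → C:1 H:2
  CH3 → C:1 H:3
Element totals:
  C: 7
  H: 16
  O: 1
  S: 1

C7H16OS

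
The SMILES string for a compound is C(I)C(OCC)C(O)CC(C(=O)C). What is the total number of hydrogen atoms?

Atom tally by fragment:
  ICH2 → C:1 H:2 I:1
  CH(OC2H5) → C:3 H:6 O:1
  CH(OH) → C:1 H:2 O:1
  CH2 → C:1 H:2
  CH2COCH3 → C:3 H:5 O:1
Element totals:
  C: 9
  H: 17
  I: 1
  O: 3

17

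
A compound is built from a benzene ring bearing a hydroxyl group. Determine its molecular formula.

Atom tally by fragment:
  benzene ring core → C:6 H:6
  (− 1 ring H displaced by substituents)
  + OH → O:1 H:1
Element totals:
  C: 6
  H: 6
  O: 1

C6H6O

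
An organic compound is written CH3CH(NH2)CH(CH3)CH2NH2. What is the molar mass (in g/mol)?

Element totals:
  C: 5
  H: 14
  N: 2
Molecular formula: C5H14N2.
  M = 5(12.011) + 14(1.008) + 2(14.007)
    = 60.055 + 14.112 + 28.014 = 102.181

102.18 g/mol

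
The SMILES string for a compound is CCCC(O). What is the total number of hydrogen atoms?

10

Atom tally by fragment:
  CH3 → C:1 H:3
  CH2 → C:1 H:2
  CH2 → C:1 H:2
  CH2OH → C:1 H:3 O:1
Element totals:
  C: 4
  H: 10
  O: 1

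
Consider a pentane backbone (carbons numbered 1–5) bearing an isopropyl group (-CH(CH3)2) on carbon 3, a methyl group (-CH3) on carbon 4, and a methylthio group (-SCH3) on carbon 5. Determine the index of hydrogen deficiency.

Atom tally by fragment:
  CH3 → C:1 H:3
  CH2 → C:1 H:2
  CH(CH(CH3)2) → C:4 H:8
  CH(CH3) → C:2 H:4
  CH2SCH3 → C:2 H:5 S:1
Element totals:
  C: 10
  H: 22
  S: 1
Molecular formula: C10H22S.
DoU = (2C + 2 + N − H − X) / 2 = (2·10 + 2 + 0 − 22 − 0) / 2 = 0.

0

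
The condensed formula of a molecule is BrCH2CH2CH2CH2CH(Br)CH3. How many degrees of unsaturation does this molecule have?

0

Atom tally by fragment:
  BrCH2 → C:1 H:2 Br:1
  CH2 → C:1 H:2
  CH2 → C:1 H:2
  CH2 → C:1 H:2
  CH(Br) → C:1 H:1 Br:1
  CH3 → C:1 H:3
Element totals:
  C: 6
  H: 12
  Br: 2
Molecular formula: C6H12Br2.
DoU = (2C + 2 + N − H − X) / 2 = (2·6 + 2 + 0 − 12 − 2) / 2 = 0.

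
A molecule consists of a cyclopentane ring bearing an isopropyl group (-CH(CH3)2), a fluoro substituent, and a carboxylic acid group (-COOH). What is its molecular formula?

Atom tally by fragment:
  cyclopentane ring core → C:5 H:10
  (− 3 ring H displaced by substituents)
  + CH(CH3)2 → C:3 H:7
  + F → F:1
  + COOH → C:1 H:1 O:2
Element totals:
  C: 9
  H: 15
  F: 1
  O: 2

C9H15FO2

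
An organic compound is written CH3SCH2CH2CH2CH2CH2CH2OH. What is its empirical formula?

Atom tally by fragment:
  CH3SCH2 → C:2 H:5 S:1
  CH2 → C:1 H:2
  CH2 → C:1 H:2
  CH2 → C:1 H:2
  CH2CH2OH → C:2 H:5 O:1
Element totals:
  C: 7
  H: 16
  O: 1
  S: 1
Molecular formula: C7H16OS.
gcd of subscripts (7, 16, 1, 1) = 1, so the empirical formula equals the molecular formula.

C7H16OS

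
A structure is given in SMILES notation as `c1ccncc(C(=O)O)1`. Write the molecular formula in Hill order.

C6H5NO2

Atom tally by fragment:
  pyridine ring core → C:5 H:5 N:1
  (− 1 ring H displaced by substituents)
  + COOH → C:1 H:1 O:2
Element totals:
  C: 6
  H: 5
  N: 1
  O: 2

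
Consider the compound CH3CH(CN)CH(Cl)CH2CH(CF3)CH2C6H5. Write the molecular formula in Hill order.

Element totals:
  C: 14
  H: 15
  Cl: 1
  F: 3
  N: 1

C14H15ClF3N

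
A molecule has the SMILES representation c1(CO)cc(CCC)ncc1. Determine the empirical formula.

C9H13NO

Atom tally by fragment:
  pyridine ring core → C:5 H:5 N:1
  (− 2 ring H displaced by substituents)
  + CH2OH → C:1 H:3 O:1
  + CH2CH2CH3 → C:3 H:7
Element totals:
  C: 9
  H: 13
  N: 1
  O: 1
Molecular formula: C9H13NO.
gcd of subscripts (9, 13, 1, 1) = 1, so the empirical formula equals the molecular formula.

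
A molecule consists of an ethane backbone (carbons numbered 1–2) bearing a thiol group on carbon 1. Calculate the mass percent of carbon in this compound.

Atom tally by fragment:
  HSCH2 → C:1 H:3 S:1
  CH3 → C:1 H:3
Element totals:
  C: 2
  H: 6
  S: 1
Molecular formula: C2H6S.
Molar mass = 62.130 g/mol.
Mass from C: 2 × 12.011 = 24.022 g/mol.
%C = 24.022 / 62.130 × 100 = 38.66%.

38.66%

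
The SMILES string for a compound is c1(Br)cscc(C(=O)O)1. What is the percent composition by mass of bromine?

Atom tally by fragment:
  thiophene ring core → C:4 H:4 S:1
  (− 2 ring H displaced by substituents)
  + Br → Br:1
  + COOH → C:1 H:1 O:2
Element totals:
  C: 5
  H: 3
  Br: 1
  O: 2
  S: 1
Molecular formula: C5H3BrO2S.
Molar mass = 207.041 g/mol.
Mass from Br: 1 × 79.904 = 79.904 g/mol.
%Br = 79.904 / 207.041 × 100 = 38.59%.

38.59%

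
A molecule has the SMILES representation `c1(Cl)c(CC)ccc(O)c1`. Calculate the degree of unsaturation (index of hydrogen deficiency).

Atom tally by fragment:
  benzene ring core → C:6 H:6
  (− 3 ring H displaced by substituents)
  + Cl → Cl:1
  + C2H5 → C:2 H:5
  + OH → O:1 H:1
Element totals:
  C: 8
  H: 9
  Cl: 1
  O: 1
Molecular formula: C8H9ClO.
DoU = (2C + 2 + N − H − X) / 2 = (2·8 + 2 + 0 − 9 − 1) / 2 = 4.

4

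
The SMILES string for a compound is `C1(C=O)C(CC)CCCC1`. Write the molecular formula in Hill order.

C9H16O

Atom tally by fragment:
  cyclohexane ring core → C:6 H:12
  (− 2 ring H displaced by substituents)
  + CHO → C:1 H:1 O:1
  + C2H5 → C:2 H:5
Element totals:
  C: 9
  H: 16
  O: 1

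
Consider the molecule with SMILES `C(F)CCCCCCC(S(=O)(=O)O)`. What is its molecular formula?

C8H17FO3S

Atom tally by fragment:
  FCH2 → C:1 H:2 F:1
  CH2 → C:1 H:2
  CH2 → C:1 H:2
  CH2 → C:1 H:2
  CH2 → C:1 H:2
  CH2 → C:1 H:2
  CH2 → C:1 H:2
  CH2SO3H → C:1 H:3 S:1 O:3
Element totals:
  C: 8
  H: 17
  F: 1
  O: 3
  S: 1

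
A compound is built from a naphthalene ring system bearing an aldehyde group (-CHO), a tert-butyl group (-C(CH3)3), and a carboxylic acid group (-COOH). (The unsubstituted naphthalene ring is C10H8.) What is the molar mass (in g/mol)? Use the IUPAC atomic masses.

256.30 g/mol

Atom tally by fragment:
  naphthalene ring system core → C:10 H:8
  (− 3 ring H displaced by substituents)
  + CHO → C:1 H:1 O:1
  + C(CH3)3 → C:4 H:9
  + COOH → C:1 H:1 O:2
Element totals:
  C: 16
  H: 16
  O: 3
Molecular formula: C16H16O3.
  M = 16(12.011) + 16(1.008) + 3(15.999)
    = 192.176 + 16.128 + 47.997 = 256.301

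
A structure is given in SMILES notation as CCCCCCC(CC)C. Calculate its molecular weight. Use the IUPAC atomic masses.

Atom tally by fragment:
  CH3 → C:1 H:3
  CH2 → C:1 H:2
  CH2 → C:1 H:2
  CH2 → C:1 H:2
  CH2 → C:1 H:2
  CH2 → C:1 H:2
  CH(C2H5) → C:3 H:6
  CH3 → C:1 H:3
Element totals:
  C: 10
  H: 22
Molecular formula: C10H22.
  M = 10(12.011) + 22(1.008)
    = 120.110 + 22.176 = 142.286

142.29 g/mol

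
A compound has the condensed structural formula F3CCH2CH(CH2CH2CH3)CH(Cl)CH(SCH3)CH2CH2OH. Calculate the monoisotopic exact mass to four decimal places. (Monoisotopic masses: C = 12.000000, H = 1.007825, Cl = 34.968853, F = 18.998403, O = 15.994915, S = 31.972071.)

292.0875

Element totals:
  C: 11
  H: 20
  Cl: 1
  F: 3
  O: 1
  S: 1
Molecular formula: C11H20ClF3OS.
  M = 11(12.0) + 20(1.007825) + 34.968853 + 3(18.998403) + 15.994915 + 31.972071
    = 132.000000 + 20.156500 + 34.968853 + 56.995209 + 15.994915 + 31.972071 = 292.087548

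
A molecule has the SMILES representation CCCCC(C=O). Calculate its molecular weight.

100.16 g/mol

Atom tally by fragment:
  CH3 → C:1 H:3
  CH2 → C:1 H:2
  CH2 → C:1 H:2
  CH2 → C:1 H:2
  CH2CHO → C:2 H:3 O:1
Element totals:
  C: 6
  H: 12
  O: 1
Molecular formula: C6H12O.
  M = 6(12.011) + 12(1.008) + 15.999
    = 72.066 + 12.096 + 15.999 = 100.161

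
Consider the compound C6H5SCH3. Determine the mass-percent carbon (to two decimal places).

Atom tally by fragment:
  benzene ring core → C:6 H:6
  (− 1 ring H displaced by substituents)
  + SCH3 → C:1 H:3 S:1
Element totals:
  C: 7
  H: 8
  S: 1
Molecular formula: C7H8S.
Molar mass = 124.201 g/mol.
Mass from C: 7 × 12.011 = 84.077 g/mol.
%C = 84.077 / 124.201 × 100 = 67.69%.

67.69%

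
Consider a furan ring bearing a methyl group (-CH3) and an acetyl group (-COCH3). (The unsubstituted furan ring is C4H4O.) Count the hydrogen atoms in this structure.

Atom tally by fragment:
  furan ring core → C:4 H:4 O:1
  (− 2 ring H displaced by substituents)
  + CH3 → C:1 H:3
  + COCH3 → C:2 H:3 O:1
Element totals:
  C: 7
  H: 8
  O: 2

8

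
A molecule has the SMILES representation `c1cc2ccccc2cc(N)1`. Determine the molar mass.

Atom tally by fragment:
  naphthalene ring system core → C:10 H:8
  (− 1 ring H displaced by substituents)
  + NH2 → N:1 H:2
Element totals:
  C: 10
  H: 9
  N: 1
Molecular formula: C10H9N.
  M = 10(12.011) + 9(1.008) + 14.007
    = 120.110 + 9.072 + 14.007 = 143.189

143.19 g/mol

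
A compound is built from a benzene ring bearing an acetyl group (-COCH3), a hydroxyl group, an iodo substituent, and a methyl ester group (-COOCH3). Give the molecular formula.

Atom tally by fragment:
  benzene ring core → C:6 H:6
  (− 4 ring H displaced by substituents)
  + COCH3 → C:2 H:3 O:1
  + OH → O:1 H:1
  + I → I:1
  + COOCH3 → C:2 H:3 O:2
Element totals:
  C: 10
  H: 9
  I: 1
  O: 4

C10H9IO4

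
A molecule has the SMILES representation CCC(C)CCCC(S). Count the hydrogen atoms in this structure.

Atom tally by fragment:
  CH3 → C:1 H:3
  CH2 → C:1 H:2
  CH(CH3) → C:2 H:4
  CH2 → C:1 H:2
  CH2 → C:1 H:2
  CH2 → C:1 H:2
  CH2SH → C:1 H:3 S:1
Element totals:
  C: 8
  H: 18
  S: 1

18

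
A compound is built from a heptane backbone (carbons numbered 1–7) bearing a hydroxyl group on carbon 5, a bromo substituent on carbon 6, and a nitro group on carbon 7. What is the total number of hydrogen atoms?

Atom tally by fragment:
  CH3 → C:1 H:3
  CH2 → C:1 H:2
  CH2 → C:1 H:2
  CH2 → C:1 H:2
  CH(OH) → C:1 H:2 O:1
  CH(Br) → C:1 H:1 Br:1
  CH2NO2 → C:1 H:2 N:1 O:2
Element totals:
  C: 7
  H: 14
  Br: 1
  N: 1
  O: 3

14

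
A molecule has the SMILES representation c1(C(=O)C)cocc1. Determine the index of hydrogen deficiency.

Atom tally by fragment:
  furan ring core → C:4 H:4 O:1
  (− 1 ring H displaced by substituents)
  + COCH3 → C:2 H:3 O:1
Element totals:
  C: 6
  H: 6
  O: 2
Molecular formula: C6H6O2.
DoU = (2C + 2 + N − H − X) / 2 = (2·6 + 2 + 0 − 6 − 0) / 2 = 4.

4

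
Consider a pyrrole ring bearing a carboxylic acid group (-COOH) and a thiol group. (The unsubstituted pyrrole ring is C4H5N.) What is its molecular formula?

C5H5NO2S

Atom tally by fragment:
  pyrrole ring core → C:4 H:5 N:1
  (− 2 ring H displaced by substituents)
  + COOH → C:1 H:1 O:2
  + SH → S:1 H:1
Element totals:
  C: 5
  H: 5
  N: 1
  O: 2
  S: 1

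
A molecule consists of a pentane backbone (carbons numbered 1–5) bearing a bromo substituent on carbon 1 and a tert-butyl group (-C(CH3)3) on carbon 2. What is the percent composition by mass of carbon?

Atom tally by fragment:
  BrCH2 → C:1 H:2 Br:1
  CH(C(CH3)3) → C:5 H:10
  CH2 → C:1 H:2
  CH2 → C:1 H:2
  CH3 → C:1 H:3
Element totals:
  C: 9
  H: 19
  Br: 1
Molecular formula: C9H19Br.
Molar mass = 207.155 g/mol.
Mass from C: 9 × 12.011 = 108.099 g/mol.
%C = 108.099 / 207.155 × 100 = 52.18%.

52.18%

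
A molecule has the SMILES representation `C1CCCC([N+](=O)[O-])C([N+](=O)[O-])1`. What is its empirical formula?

Atom tally by fragment:
  cyclohexane ring core → C:6 H:12
  (− 2 ring H displaced by substituents)
  + NO2 → N:1 O:2
  + NO2 → N:1 O:2
Element totals:
  C: 6
  H: 10
  N: 2
  O: 4
Molecular formula: C6H10N2O4.
gcd of subscripts = 2; dividing each by 2:
  C: 6/2 = 3
  H: 10/2 = 5
  N: 2/2 = 1
  O: 4/2 = 2

C3H5NO2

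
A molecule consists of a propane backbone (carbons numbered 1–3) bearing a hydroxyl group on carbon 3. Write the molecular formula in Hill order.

Atom tally by fragment:
  CH3 → C:1 H:3
  CH2 → C:1 H:2
  CH2OH → C:1 H:3 O:1
Element totals:
  C: 3
  H: 8
  O: 1

C3H8O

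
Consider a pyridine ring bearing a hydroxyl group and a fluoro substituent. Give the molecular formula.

Atom tally by fragment:
  pyridine ring core → C:5 H:5 N:1
  (− 2 ring H displaced by substituents)
  + OH → O:1 H:1
  + F → F:1
Element totals:
  C: 5
  H: 4
  F: 1
  N: 1
  O: 1

C5H4FNO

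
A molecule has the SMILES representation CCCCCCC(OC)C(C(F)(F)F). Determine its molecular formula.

C10H19F3O

Atom tally by fragment:
  CH3 → C:1 H:3
  CH2 → C:1 H:2
  CH2 → C:1 H:2
  CH2 → C:1 H:2
  CH2 → C:1 H:2
  CH2 → C:1 H:2
  CH(OCH3) → C:2 H:4 O:1
  CH2CF3 → C:2 H:2 F:3
Element totals:
  C: 10
  H: 19
  F: 3
  O: 1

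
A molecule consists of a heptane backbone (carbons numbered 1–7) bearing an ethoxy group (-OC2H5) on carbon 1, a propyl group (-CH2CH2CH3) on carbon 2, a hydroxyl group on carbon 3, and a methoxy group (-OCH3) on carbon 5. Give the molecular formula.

C13H28O3

Atom tally by fragment:
  C2H5OCH2 → C:3 H:7 O:1
  CH(CH2CH2CH3) → C:4 H:8
  CH(OH) → C:1 H:2 O:1
  CH2 → C:1 H:2
  CH(OCH3) → C:2 H:4 O:1
  CH2 → C:1 H:2
  CH3 → C:1 H:3
Element totals:
  C: 13
  H: 28
  O: 3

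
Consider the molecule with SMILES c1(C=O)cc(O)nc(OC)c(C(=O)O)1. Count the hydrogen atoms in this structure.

7

Atom tally by fragment:
  pyridine ring core → C:5 H:5 N:1
  (− 4 ring H displaced by substituents)
  + CHO → C:1 H:1 O:1
  + OH → O:1 H:1
  + OCH3 → C:1 H:3 O:1
  + COOH → C:1 H:1 O:2
Element totals:
  C: 8
  H: 7
  N: 1
  O: 5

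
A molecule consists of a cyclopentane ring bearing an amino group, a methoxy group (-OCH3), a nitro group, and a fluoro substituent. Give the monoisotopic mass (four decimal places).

Atom tally by fragment:
  cyclopentane ring core → C:5 H:10
  (− 4 ring H displaced by substituents)
  + NH2 → N:1 H:2
  + OCH3 → C:1 H:3 O:1
  + NO2 → N:1 O:2
  + F → F:1
Element totals:
  C: 6
  H: 11
  F: 1
  N: 2
  O: 3
Molecular formula: C6H11FN2O3.
  M = 6(12.0) + 11(1.007825) + 18.998403 + 2(14.003074) + 3(15.994915)
    = 72.000000 + 11.086075 + 18.998403 + 28.006148 + 47.984745 = 178.075371

178.0754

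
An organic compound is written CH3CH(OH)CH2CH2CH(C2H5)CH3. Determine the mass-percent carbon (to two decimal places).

73.78%

Element totals:
  C: 8
  H: 18
  O: 1
Molecular formula: C8H18O.
Molar mass = 130.231 g/mol.
Mass from C: 8 × 12.011 = 96.088 g/mol.
%C = 96.088 / 130.231 × 100 = 73.78%.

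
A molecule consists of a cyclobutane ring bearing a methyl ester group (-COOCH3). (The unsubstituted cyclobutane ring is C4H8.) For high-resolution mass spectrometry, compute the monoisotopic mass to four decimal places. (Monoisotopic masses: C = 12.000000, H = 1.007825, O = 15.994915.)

Atom tally by fragment:
  cyclobutane ring core → C:4 H:8
  (− 1 ring H displaced by substituents)
  + COOCH3 → C:2 H:3 O:2
Element totals:
  C: 6
  H: 10
  O: 2
Molecular formula: C6H10O2.
  M = 6(12.0) + 10(1.007825) + 2(15.994915)
    = 72.000000 + 10.078250 + 31.989830 = 114.068080

114.0681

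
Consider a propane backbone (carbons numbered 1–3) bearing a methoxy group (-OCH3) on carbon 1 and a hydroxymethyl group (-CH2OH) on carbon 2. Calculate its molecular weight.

Atom tally by fragment:
  CH3OCH2 → C:2 H:5 O:1
  CH(CH2OH) → C:2 H:4 O:1
  CH3 → C:1 H:3
Element totals:
  C: 5
  H: 12
  O: 2
Molecular formula: C5H12O2.
  M = 5(12.011) + 12(1.008) + 2(15.999)
    = 60.055 + 12.096 + 31.998 = 104.149

104.15 g/mol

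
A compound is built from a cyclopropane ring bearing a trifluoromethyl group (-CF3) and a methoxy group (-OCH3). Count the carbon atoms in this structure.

5

Atom tally by fragment:
  cyclopropane ring core → C:3 H:6
  (− 2 ring H displaced by substituents)
  + CF3 → C:1 F:3
  + OCH3 → C:1 H:3 O:1
Element totals:
  C: 5
  H: 7
  F: 3
  O: 1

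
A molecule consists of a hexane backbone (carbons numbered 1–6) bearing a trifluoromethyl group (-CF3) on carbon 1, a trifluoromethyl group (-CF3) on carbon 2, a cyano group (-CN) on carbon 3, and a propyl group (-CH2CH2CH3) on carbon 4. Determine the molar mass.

Atom tally by fragment:
  F3CCH2 → C:2 H:2 F:3
  CH(CF3) → C:2 H:1 F:3
  CH(CN) → C:2 H:1 N:1
  CH(CH2CH2CH3) → C:4 H:8
  CH2 → C:1 H:2
  CH3 → C:1 H:3
Element totals:
  C: 12
  H: 17
  F: 6
  N: 1
Molecular formula: C12H17F6N.
  M = 12(12.011) + 17(1.008) + 6(18.998) + 14.007
    = 144.132 + 17.136 + 113.988 + 14.007 = 289.263

289.26 g/mol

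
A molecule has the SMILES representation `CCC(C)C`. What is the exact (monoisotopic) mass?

72.0939

Atom tally by fragment:
  CH3 → C:1 H:3
  CH2 → C:1 H:2
  CH(CH3) → C:2 H:4
  CH3 → C:1 H:3
Element totals:
  C: 5
  H: 12
Molecular formula: C5H12.
  M = 5(12.0) + 12(1.007825)
    = 60.000000 + 12.093900 = 72.093900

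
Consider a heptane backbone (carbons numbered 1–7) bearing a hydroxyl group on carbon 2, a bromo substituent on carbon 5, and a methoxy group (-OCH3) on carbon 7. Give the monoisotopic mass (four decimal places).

224.0412

Atom tally by fragment:
  CH3 → C:1 H:3
  CH(OH) → C:1 H:2 O:1
  CH2 → C:1 H:2
  CH2 → C:1 H:2
  CH(Br) → C:1 H:1 Br:1
  CH2 → C:1 H:2
  CH2OCH3 → C:2 H:5 O:1
Element totals:
  C: 8
  H: 17
  Br: 1
  O: 2
Molecular formula: C8H17BrO2.
  M = 8(12.0) + 17(1.007825) + 78.918338 + 2(15.994915)
    = 96.000000 + 17.133025 + 78.918338 + 31.989830 = 224.041193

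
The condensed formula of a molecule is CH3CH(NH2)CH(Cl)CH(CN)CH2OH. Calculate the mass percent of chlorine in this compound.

Atom tally by fragment:
  CH3 → C:1 H:3
  CH(NH2) → C:1 H:3 N:1
  CH(Cl) → C:1 H:1 Cl:1
  CH(CN) → C:2 H:1 N:1
  CH2OH → C:1 H:3 O:1
Element totals:
  C: 6
  H: 11
  Cl: 1
  N: 2
  O: 1
Molecular formula: C6H11ClN2O.
Molar mass = 162.617 g/mol.
Mass from Cl: 1 × 35.45 = 35.450 g/mol.
%Cl = 35.450 / 162.617 × 100 = 21.80%.

21.80%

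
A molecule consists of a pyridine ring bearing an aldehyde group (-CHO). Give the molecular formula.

Atom tally by fragment:
  pyridine ring core → C:5 H:5 N:1
  (− 1 ring H displaced by substituents)
  + CHO → C:1 H:1 O:1
Element totals:
  C: 6
  H: 5
  N: 1
  O: 1

C6H5NO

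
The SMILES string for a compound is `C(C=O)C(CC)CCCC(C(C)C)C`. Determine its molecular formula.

C13H26O

Atom tally by fragment:
  OHCCH2 → C:2 H:3 O:1
  CH(C2H5) → C:3 H:6
  CH2 → C:1 H:2
  CH2 → C:1 H:2
  CH2 → C:1 H:2
  CH(CH(CH3)2) → C:4 H:8
  CH3 → C:1 H:3
Element totals:
  C: 13
  H: 26
  O: 1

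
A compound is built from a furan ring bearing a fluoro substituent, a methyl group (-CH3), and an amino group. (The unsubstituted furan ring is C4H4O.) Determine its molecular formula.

C5H6FNO

Atom tally by fragment:
  furan ring core → C:4 H:4 O:1
  (− 3 ring H displaced by substituents)
  + F → F:1
  + CH3 → C:1 H:3
  + NH2 → N:1 H:2
Element totals:
  C: 5
  H: 6
  F: 1
  N: 1
  O: 1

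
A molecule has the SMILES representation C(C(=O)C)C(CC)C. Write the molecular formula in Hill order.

C7H14O

Atom tally by fragment:
  CH3COCH2 → C:3 H:5 O:1
  CH(C2H5) → C:3 H:6
  CH3 → C:1 H:3
Element totals:
  C: 7
  H: 14
  O: 1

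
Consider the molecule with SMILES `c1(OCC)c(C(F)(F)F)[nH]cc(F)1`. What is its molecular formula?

C7H7F4NO

Atom tally by fragment:
  pyrrole ring core → C:4 H:5 N:1
  (− 3 ring H displaced by substituents)
  + OC2H5 → C:2 H:5 O:1
  + CF3 → C:1 F:3
  + F → F:1
Element totals:
  C: 7
  H: 7
  F: 4
  N: 1
  O: 1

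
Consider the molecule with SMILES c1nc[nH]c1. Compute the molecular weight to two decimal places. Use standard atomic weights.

Atom tally by fragment:
  imidazole ring core → C:3 H:4 N:2
Element totals:
  C: 3
  H: 4
  N: 2
Molecular formula: C3H4N2.
  M = 3(12.011) + 4(1.008) + 2(14.007)
    = 36.033 + 4.032 + 28.014 = 68.079

68.08 g/mol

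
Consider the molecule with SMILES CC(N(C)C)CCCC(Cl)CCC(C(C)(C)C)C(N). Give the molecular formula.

Atom tally by fragment:
  CH3 → C:1 H:3
  CH(N(CH3)2) → C:3 H:7 N:1
  CH2 → C:1 H:2
  CH2 → C:1 H:2
  CH2 → C:1 H:2
  CH(Cl) → C:1 H:1 Cl:1
  CH2 → C:1 H:2
  CH2 → C:1 H:2
  CH(C(CH3)3) → C:5 H:10
  CH2NH2 → C:1 H:4 N:1
Element totals:
  C: 16
  H: 35
  Cl: 1
  N: 2

C16H35ClN2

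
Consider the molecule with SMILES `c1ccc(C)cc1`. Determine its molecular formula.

Atom tally by fragment:
  benzene ring core → C:6 H:6
  (− 1 ring H displaced by substituents)
  + CH3 → C:1 H:3
Element totals:
  C: 7
  H: 8

C7H8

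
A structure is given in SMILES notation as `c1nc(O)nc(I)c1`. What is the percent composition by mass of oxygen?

7.21%

Atom tally by fragment:
  pyrimidine ring core → C:4 H:4 N:2
  (− 2 ring H displaced by substituents)
  + OH → O:1 H:1
  + I → I:1
Element totals:
  C: 4
  H: 3
  I: 1
  N: 2
  O: 1
Molecular formula: C4H3IN2O.
Molar mass = 221.985 g/mol.
Mass from O: 1 × 15.999 = 15.999 g/mol.
%O = 15.999 / 221.985 × 100 = 7.21%.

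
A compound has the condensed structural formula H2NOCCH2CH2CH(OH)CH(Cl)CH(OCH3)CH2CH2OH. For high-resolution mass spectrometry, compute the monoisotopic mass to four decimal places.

Atom tally by fragment:
  H2NOCCH2 → C:2 H:4 O:1 N:1
  CH2 → C:1 H:2
  CH(OH) → C:1 H:2 O:1
  CH(Cl) → C:1 H:1 Cl:1
  CH(OCH3) → C:2 H:4 O:1
  CH2 → C:1 H:2
  CH2OH → C:1 H:3 O:1
Element totals:
  C: 9
  H: 18
  Cl: 1
  N: 1
  O: 4
Molecular formula: C9H18ClNO4.
  M = 9(12.0) + 18(1.007825) + 34.968853 + 14.003074 + 4(15.994915)
    = 108.000000 + 18.140850 + 34.968853 + 14.003074 + 63.979660 = 239.092437

239.0924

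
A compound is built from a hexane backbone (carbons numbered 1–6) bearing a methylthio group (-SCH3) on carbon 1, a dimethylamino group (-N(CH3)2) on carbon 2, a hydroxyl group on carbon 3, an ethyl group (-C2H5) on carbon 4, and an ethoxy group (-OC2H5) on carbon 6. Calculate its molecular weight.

Atom tally by fragment:
  CH3SCH2 → C:2 H:5 S:1
  CH(N(CH3)2) → C:3 H:7 N:1
  CH(OH) → C:1 H:2 O:1
  CH(C2H5) → C:3 H:6
  CH2 → C:1 H:2
  CH2OC2H5 → C:3 H:7 O:1
Element totals:
  C: 13
  H: 29
  N: 1
  O: 2
  S: 1
Molecular formula: C13H29NO2S.
  M = 13(12.011) + 29(1.008) + 14.007 + 2(15.999) + 32.06
    = 156.143 + 29.232 + 14.007 + 31.998 + 32.060 = 263.440

263.44 g/mol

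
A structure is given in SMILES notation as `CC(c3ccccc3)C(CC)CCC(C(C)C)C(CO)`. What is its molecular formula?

Atom tally by fragment:
  CH3 → C:1 H:3
  CH(C6H5) → C:7 H:6
  CH(C2H5) → C:3 H:6
  CH2 → C:1 H:2
  CH2 → C:1 H:2
  CH(CH(CH3)2) → C:4 H:8
  CH2CH2OH → C:2 H:5 O:1
Element totals:
  C: 19
  H: 32
  O: 1

C19H32O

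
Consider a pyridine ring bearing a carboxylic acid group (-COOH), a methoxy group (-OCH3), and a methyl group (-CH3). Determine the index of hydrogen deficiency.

Atom tally by fragment:
  pyridine ring core → C:5 H:5 N:1
  (− 3 ring H displaced by substituents)
  + COOH → C:1 H:1 O:2
  + OCH3 → C:1 H:3 O:1
  + CH3 → C:1 H:3
Element totals:
  C: 8
  H: 9
  N: 1
  O: 3
Molecular formula: C8H9NO3.
DoU = (2C + 2 + N − H − X) / 2 = (2·8 + 2 + 1 − 9 − 0) / 2 = 5.

5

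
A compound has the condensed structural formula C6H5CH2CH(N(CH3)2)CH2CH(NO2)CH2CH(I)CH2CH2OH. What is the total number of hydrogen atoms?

Atom tally by fragment:
  C6H5CH2 → C:7 H:7
  CH(N(CH3)2) → C:3 H:7 N:1
  CH2 → C:1 H:2
  CH(NO2) → C:1 H:1 N:1 O:2
  CH2 → C:1 H:2
  CH(I) → C:1 H:1 I:1
  CH2CH2OH → C:2 H:5 O:1
Element totals:
  C: 16
  H: 25
  I: 1
  N: 2
  O: 3

25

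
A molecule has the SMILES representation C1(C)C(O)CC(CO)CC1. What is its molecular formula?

C8H16O2

Atom tally by fragment:
  cyclohexane ring core → C:6 H:12
  (− 3 ring H displaced by substituents)
  + CH3 → C:1 H:3
  + OH → O:1 H:1
  + CH2OH → C:1 H:3 O:1
Element totals:
  C: 8
  H: 16
  O: 2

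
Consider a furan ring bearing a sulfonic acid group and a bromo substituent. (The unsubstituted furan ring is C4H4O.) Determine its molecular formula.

C4H3BrO4S

Atom tally by fragment:
  furan ring core → C:4 H:4 O:1
  (− 2 ring H displaced by substituents)
  + SO3H → S:1 O:3 H:1
  + Br → Br:1
Element totals:
  C: 4
  H: 3
  Br: 1
  O: 4
  S: 1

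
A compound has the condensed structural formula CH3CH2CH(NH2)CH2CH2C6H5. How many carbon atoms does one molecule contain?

Atom tally by fragment:
  CH3 → C:1 H:3
  CH2 → C:1 H:2
  CH(NH2) → C:1 H:3 N:1
  CH2 → C:1 H:2
  CH2C6H5 → C:7 H:7
Element totals:
  C: 11
  H: 17
  N: 1

11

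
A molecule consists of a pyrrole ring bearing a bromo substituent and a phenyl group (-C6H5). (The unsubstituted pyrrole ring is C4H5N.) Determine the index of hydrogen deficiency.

Atom tally by fragment:
  pyrrole ring core → C:4 H:5 N:1
  (− 2 ring H displaced by substituents)
  + Br → Br:1
  + C6H5 → C:6 H:5
Element totals:
  C: 10
  H: 8
  Br: 1
  N: 1
Molecular formula: C10H8BrN.
DoU = (2C + 2 + N − H − X) / 2 = (2·10 + 2 + 1 − 8 − 1) / 2 = 7.

7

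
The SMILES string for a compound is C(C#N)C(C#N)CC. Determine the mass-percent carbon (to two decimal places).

66.64%

Atom tally by fragment:
  NCCH2 → C:2 H:2 N:1
  CH(CN) → C:2 H:1 N:1
  CH2 → C:1 H:2
  CH3 → C:1 H:3
Element totals:
  C: 6
  H: 8
  N: 2
Molecular formula: C6H8N2.
Molar mass = 108.144 g/mol.
Mass from C: 6 × 12.011 = 72.066 g/mol.
%C = 72.066 / 108.144 × 100 = 66.64%.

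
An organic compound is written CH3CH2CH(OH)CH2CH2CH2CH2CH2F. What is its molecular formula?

C8H17FO

Atom tally by fragment:
  CH3 → C:1 H:3
  CH2 → C:1 H:2
  CH(OH) → C:1 H:2 O:1
  CH2 → C:1 H:2
  CH2 → C:1 H:2
  CH2 → C:1 H:2
  CH2 → C:1 H:2
  CH2F → C:1 H:2 F:1
Element totals:
  C: 8
  H: 17
  F: 1
  O: 1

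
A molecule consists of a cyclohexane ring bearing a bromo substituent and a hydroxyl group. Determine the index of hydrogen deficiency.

Atom tally by fragment:
  cyclohexane ring core → C:6 H:12
  (− 2 ring H displaced by substituents)
  + Br → Br:1
  + OH → O:1 H:1
Element totals:
  C: 6
  H: 11
  Br: 1
  O: 1
Molecular formula: C6H11BrO.
DoU = (2C + 2 + N − H − X) / 2 = (2·6 + 2 + 0 − 11 − 1) / 2 = 1.

1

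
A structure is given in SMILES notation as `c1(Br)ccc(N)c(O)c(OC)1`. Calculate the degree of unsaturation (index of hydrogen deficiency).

Atom tally by fragment:
  benzene ring core → C:6 H:6
  (− 4 ring H displaced by substituents)
  + Br → Br:1
  + NH2 → N:1 H:2
  + OH → O:1 H:1
  + OCH3 → C:1 H:3 O:1
Element totals:
  C: 7
  H: 8
  Br: 1
  N: 1
  O: 2
Molecular formula: C7H8BrNO2.
DoU = (2C + 2 + N − H − X) / 2 = (2·7 + 2 + 1 − 8 − 1) / 2 = 4.

4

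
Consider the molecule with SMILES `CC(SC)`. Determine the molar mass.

76.16 g/mol

Atom tally by fragment:
  CH3 → C:1 H:3
  CH2SCH3 → C:2 H:5 S:1
Element totals:
  C: 3
  H: 8
  S: 1
Molecular formula: C3H8S.
  M = 3(12.011) + 8(1.008) + 32.06
    = 36.033 + 8.064 + 32.060 = 76.157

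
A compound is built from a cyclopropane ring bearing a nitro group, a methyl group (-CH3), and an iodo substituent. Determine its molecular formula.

C4H6INO2

Atom tally by fragment:
  cyclopropane ring core → C:3 H:6
  (− 3 ring H displaced by substituents)
  + NO2 → N:1 O:2
  + CH3 → C:1 H:3
  + I → I:1
Element totals:
  C: 4
  H: 6
  I: 1
  N: 1
  O: 2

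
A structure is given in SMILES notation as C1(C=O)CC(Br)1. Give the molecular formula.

Atom tally by fragment:
  cyclopropane ring core → C:3 H:6
  (− 2 ring H displaced by substituents)
  + CHO → C:1 H:1 O:1
  + Br → Br:1
Element totals:
  C: 4
  H: 5
  Br: 1
  O: 1

C4H5BrO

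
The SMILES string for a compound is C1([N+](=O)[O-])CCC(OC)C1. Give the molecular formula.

C6H11NO3

Atom tally by fragment:
  cyclopentane ring core → C:5 H:10
  (− 2 ring H displaced by substituents)
  + NO2 → N:1 O:2
  + OCH3 → C:1 H:3 O:1
Element totals:
  C: 6
  H: 11
  N: 1
  O: 3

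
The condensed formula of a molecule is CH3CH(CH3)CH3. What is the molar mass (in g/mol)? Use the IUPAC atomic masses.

Atom tally by fragment:
  CH3 → C:1 H:3
  CH(CH3) → C:2 H:4
  CH3 → C:1 H:3
Element totals:
  C: 4
  H: 10
Molecular formula: C4H10.
  M = 4(12.011) + 10(1.008)
    = 48.044 + 10.080 = 58.124

58.12 g/mol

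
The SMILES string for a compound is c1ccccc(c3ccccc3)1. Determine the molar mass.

154.21 g/mol

Atom tally by fragment:
  benzene ring core → C:6 H:6
  (− 1 ring H displaced by substituents)
  + C6H5 → C:6 H:5
Element totals:
  C: 12
  H: 10
Molecular formula: C12H10.
  M = 12(12.011) + 10(1.008)
    = 144.132 + 10.080 = 154.212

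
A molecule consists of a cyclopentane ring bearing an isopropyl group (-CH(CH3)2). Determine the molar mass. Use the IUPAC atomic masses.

Atom tally by fragment:
  cyclopentane ring core → C:5 H:10
  (− 1 ring H displaced by substituents)
  + CH(CH3)2 → C:3 H:7
Element totals:
  C: 8
  H: 16
Molecular formula: C8H16.
  M = 8(12.011) + 16(1.008)
    = 96.088 + 16.128 = 112.216

112.22 g/mol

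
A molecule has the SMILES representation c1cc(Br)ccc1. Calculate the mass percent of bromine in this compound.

Atom tally by fragment:
  benzene ring core → C:6 H:6
  (− 1 ring H displaced by substituents)
  + Br → Br:1
Element totals:
  C: 6
  H: 5
  Br: 1
Molecular formula: C6H5Br.
Molar mass = 157.010 g/mol.
Mass from Br: 1 × 79.904 = 79.904 g/mol.
%Br = 79.904 / 157.010 × 100 = 50.89%.

50.89%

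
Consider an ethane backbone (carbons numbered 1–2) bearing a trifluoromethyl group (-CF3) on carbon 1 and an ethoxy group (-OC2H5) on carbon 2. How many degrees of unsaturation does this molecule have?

Atom tally by fragment:
  F3CCH2 → C:2 H:2 F:3
  CH2OC2H5 → C:3 H:7 O:1
Element totals:
  C: 5
  H: 9
  F: 3
  O: 1
Molecular formula: C5H9F3O.
DoU = (2C + 2 + N − H − X) / 2 = (2·5 + 2 + 0 − 9 − 3) / 2 = 0.

0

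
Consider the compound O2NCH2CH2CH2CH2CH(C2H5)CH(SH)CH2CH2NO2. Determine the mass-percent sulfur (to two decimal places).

12.13%

Atom tally by fragment:
  O2NCH2 → C:1 H:2 N:1 O:2
  CH2 → C:1 H:2
  CH2 → C:1 H:2
  CH2 → C:1 H:2
  CH(C2H5) → C:3 H:6
  CH(SH) → C:1 H:2 S:1
  CH2 → C:1 H:2
  CH2NO2 → C:1 H:2 N:1 O:2
Element totals:
  C: 10
  H: 20
  N: 2
  O: 4
  S: 1
Molecular formula: C10H20N2O4S.
Molar mass = 264.340 g/mol.
Mass from S: 1 × 32.06 = 32.060 g/mol.
%S = 32.060 / 264.340 × 100 = 12.13%.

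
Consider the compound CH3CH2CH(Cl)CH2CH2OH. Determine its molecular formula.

Atom tally by fragment:
  CH3 → C:1 H:3
  CH2 → C:1 H:2
  CH(Cl) → C:1 H:1 Cl:1
  CH2 → C:1 H:2
  CH2OH → C:1 H:3 O:1
Element totals:
  C: 5
  H: 11
  Cl: 1
  O: 1

C5H11ClO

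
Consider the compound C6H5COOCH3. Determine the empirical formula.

C4H4O

Atom tally by fragment:
  benzene ring core → C:6 H:6
  (− 1 ring H displaced by substituents)
  + COOCH3 → C:2 H:3 O:2
Element totals:
  C: 8
  H: 8
  O: 2
Molecular formula: C8H8O2.
gcd of subscripts = 2; dividing each by 2:
  C: 8/2 = 4
  H: 8/2 = 4
  O: 2/2 = 1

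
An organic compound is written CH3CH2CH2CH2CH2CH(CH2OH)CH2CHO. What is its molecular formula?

C9H18O2

Atom tally by fragment:
  CH3 → C:1 H:3
  CH2 → C:1 H:2
  CH2 → C:1 H:2
  CH2 → C:1 H:2
  CH2 → C:1 H:2
  CH(CH2OH) → C:2 H:4 O:1
  CH2CHO → C:2 H:3 O:1
Element totals:
  C: 9
  H: 18
  O: 2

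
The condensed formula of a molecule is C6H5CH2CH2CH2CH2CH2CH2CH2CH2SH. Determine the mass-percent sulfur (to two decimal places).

Atom tally by fragment:
  C6H5CH2 → C:7 H:7
  CH2 → C:1 H:2
  CH2 → C:1 H:2
  CH2 → C:1 H:2
  CH2 → C:1 H:2
  CH2 → C:1 H:2
  CH2 → C:1 H:2
  CH2SH → C:1 H:3 S:1
Element totals:
  C: 14
  H: 22
  S: 1
Molecular formula: C14H22S.
Molar mass = 222.390 g/mol.
Mass from S: 1 × 32.06 = 32.060 g/mol.
%S = 32.060 / 222.390 × 100 = 14.42%.

14.42%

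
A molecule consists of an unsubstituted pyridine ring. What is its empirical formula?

C5H5N

Atom tally by fragment:
  pyridine ring core → C:5 H:5 N:1
Element totals:
  C: 5
  H: 5
  N: 1
Molecular formula: C5H5N.
gcd of subscripts (5, 5, 1) = 1, so the empirical formula equals the molecular formula.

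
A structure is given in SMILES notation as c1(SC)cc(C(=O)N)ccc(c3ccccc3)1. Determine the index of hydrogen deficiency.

Atom tally by fragment:
  benzene ring core → C:6 H:6
  (− 3 ring H displaced by substituents)
  + SCH3 → C:1 H:3 S:1
  + CONH2 → C:1 H:2 O:1 N:1
  + C6H5 → C:6 H:5
Element totals:
  C: 14
  H: 13
  N: 1
  O: 1
  S: 1
Molecular formula: C14H13NOS.
DoU = (2C + 2 + N − H − X) / 2 = (2·14 + 2 + 1 − 13 − 0) / 2 = 9.

9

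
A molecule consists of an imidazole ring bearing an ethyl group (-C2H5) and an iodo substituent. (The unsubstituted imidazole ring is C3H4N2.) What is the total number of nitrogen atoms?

2

Atom tally by fragment:
  imidazole ring core → C:3 H:4 N:2
  (− 2 ring H displaced by substituents)
  + C2H5 → C:2 H:5
  + I → I:1
Element totals:
  C: 5
  H: 7
  I: 1
  N: 2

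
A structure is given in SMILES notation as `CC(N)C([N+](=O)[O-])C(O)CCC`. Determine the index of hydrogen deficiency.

1

Atom tally by fragment:
  CH3 → C:1 H:3
  CH(NH2) → C:1 H:3 N:1
  CH(NO2) → C:1 H:1 N:1 O:2
  CH(OH) → C:1 H:2 O:1
  CH2 → C:1 H:2
  CH2 → C:1 H:2
  CH3 → C:1 H:3
Element totals:
  C: 7
  H: 16
  N: 2
  O: 3
Molecular formula: C7H16N2O3.
DoU = (2C + 2 + N − H − X) / 2 = (2·7 + 2 + 2 − 16 − 0) / 2 = 1.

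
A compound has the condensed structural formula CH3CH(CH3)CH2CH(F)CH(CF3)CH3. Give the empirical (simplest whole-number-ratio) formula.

C4H7F2

Atom tally by fragment:
  CH3 → C:1 H:3
  CH(CH3) → C:2 H:4
  CH2 → C:1 H:2
  CH(F) → C:1 H:1 F:1
  CH(CF3) → C:2 H:1 F:3
  CH3 → C:1 H:3
Element totals:
  C: 8
  H: 14
  F: 4
Molecular formula: C8H14F4.
gcd of subscripts = 2; dividing each by 2:
  C: 8/2 = 4
  F: 4/2 = 2
  H: 14/2 = 7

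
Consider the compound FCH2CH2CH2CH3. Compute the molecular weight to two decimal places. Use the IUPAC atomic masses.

Element totals:
  C: 4
  H: 9
  F: 1
Molecular formula: C4H9F.
  M = 4(12.011) + 9(1.008) + 18.998
    = 48.044 + 9.072 + 18.998 = 76.114

76.11 g/mol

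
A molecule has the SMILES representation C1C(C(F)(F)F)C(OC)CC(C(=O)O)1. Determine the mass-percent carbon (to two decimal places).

45.29%

Atom tally by fragment:
  cyclopentane ring core → C:5 H:10
  (− 3 ring H displaced by substituents)
  + CF3 → C:1 F:3
  + OCH3 → C:1 H:3 O:1
  + COOH → C:1 H:1 O:2
Element totals:
  C: 8
  H: 11
  F: 3
  O: 3
Molecular formula: C8H11F3O3.
Molar mass = 212.167 g/mol.
Mass from C: 8 × 12.011 = 96.088 g/mol.
%C = 96.088 / 212.167 × 100 = 45.29%.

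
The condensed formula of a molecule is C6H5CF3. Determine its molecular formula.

Atom tally by fragment:
  benzene ring core → C:6 H:6
  (− 1 ring H displaced by substituents)
  + CF3 → C:1 F:3
Element totals:
  C: 7
  H: 5
  F: 3

C7H5F3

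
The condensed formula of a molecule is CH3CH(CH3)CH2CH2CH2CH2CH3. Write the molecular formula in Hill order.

Atom tally by fragment:
  CH3 → C:1 H:3
  CH(CH3) → C:2 H:4
  CH2 → C:1 H:2
  CH2 → C:1 H:2
  CH2 → C:1 H:2
  CH2 → C:1 H:2
  CH3 → C:1 H:3
Element totals:
  C: 8
  H: 18

C8H18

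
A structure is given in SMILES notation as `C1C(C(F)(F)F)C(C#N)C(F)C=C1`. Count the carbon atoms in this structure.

8

Atom tally by fragment:
  cyclohexene ring core → C:6 H:10
  (− 3 ring H displaced by substituents)
  + CF3 → C:1 F:3
  + CN → C:1 N:1
  + F → F:1
Element totals:
  C: 8
  H: 7
  F: 4
  N: 1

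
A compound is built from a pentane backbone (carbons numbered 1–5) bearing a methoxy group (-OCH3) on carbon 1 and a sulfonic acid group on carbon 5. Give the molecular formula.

C6H14O4S

Atom tally by fragment:
  CH3OCH2 → C:2 H:5 O:1
  CH2 → C:1 H:2
  CH2 → C:1 H:2
  CH2 → C:1 H:2
  CH2SO3H → C:1 H:3 S:1 O:3
Element totals:
  C: 6
  H: 14
  O: 4
  S: 1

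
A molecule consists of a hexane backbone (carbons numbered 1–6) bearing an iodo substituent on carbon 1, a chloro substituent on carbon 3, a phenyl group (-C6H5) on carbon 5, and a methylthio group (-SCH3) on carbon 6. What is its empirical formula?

Atom tally by fragment:
  ICH2 → C:1 H:2 I:1
  CH2 → C:1 H:2
  CH(Cl) → C:1 H:1 Cl:1
  CH2 → C:1 H:2
  CH(C6H5) → C:7 H:6
  CH2SCH3 → C:2 H:5 S:1
Element totals:
  C: 13
  H: 18
  Cl: 1
  I: 1
  S: 1
Molecular formula: C13H18ClIS.
gcd of subscripts (13, 1, 18, 1, 1) = 1, so the empirical formula equals the molecular formula.

C13H18ClIS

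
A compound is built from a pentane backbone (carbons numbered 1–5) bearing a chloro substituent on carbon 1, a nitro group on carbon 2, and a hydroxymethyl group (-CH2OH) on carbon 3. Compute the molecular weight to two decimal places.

Atom tally by fragment:
  ClCH2 → C:1 H:2 Cl:1
  CH(NO2) → C:1 H:1 N:1 O:2
  CH(CH2OH) → C:2 H:4 O:1
  CH2 → C:1 H:2
  CH3 → C:1 H:3
Element totals:
  C: 6
  H: 12
  Cl: 1
  N: 1
  O: 3
Molecular formula: C6H12ClNO3.
  M = 6(12.011) + 12(1.008) + 35.45 + 14.007 + 3(15.999)
    = 72.066 + 12.096 + 35.450 + 14.007 + 47.997 = 181.616

181.62 g/mol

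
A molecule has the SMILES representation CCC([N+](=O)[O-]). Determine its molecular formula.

C3H7NO2

Atom tally by fragment:
  CH3 → C:1 H:3
  CH2 → C:1 H:2
  CH2NO2 → C:1 H:2 N:1 O:2
Element totals:
  C: 3
  H: 7
  N: 1
  O: 2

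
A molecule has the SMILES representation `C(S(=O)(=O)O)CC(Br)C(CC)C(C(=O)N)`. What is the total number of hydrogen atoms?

16

Atom tally by fragment:
  HO3SCH2 → C:1 H:3 S:1 O:3
  CH2 → C:1 H:2
  CH(Br) → C:1 H:1 Br:1
  CH(C2H5) → C:3 H:6
  CH2CONH2 → C:2 H:4 O:1 N:1
Element totals:
  C: 8
  H: 16
  Br: 1
  N: 1
  O: 4
  S: 1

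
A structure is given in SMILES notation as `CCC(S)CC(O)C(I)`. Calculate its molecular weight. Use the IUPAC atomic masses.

260.13 g/mol

Atom tally by fragment:
  CH3 → C:1 H:3
  CH2 → C:1 H:2
  CH(SH) → C:1 H:2 S:1
  CH2 → C:1 H:2
  CH(OH) → C:1 H:2 O:1
  CH2I → C:1 H:2 I:1
Element totals:
  C: 6
  H: 13
  I: 1
  O: 1
  S: 1
Molecular formula: C6H13IOS.
  M = 6(12.011) + 13(1.008) + 126.904 + 15.999 + 32.06
    = 72.066 + 13.104 + 126.904 + 15.999 + 32.060 = 260.133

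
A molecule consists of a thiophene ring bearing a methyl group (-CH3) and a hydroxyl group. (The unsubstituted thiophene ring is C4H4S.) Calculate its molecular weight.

Atom tally by fragment:
  thiophene ring core → C:4 H:4 S:1
  (− 2 ring H displaced by substituents)
  + CH3 → C:1 H:3
  + OH → O:1 H:1
Element totals:
  C: 5
  H: 6
  O: 1
  S: 1
Molecular formula: C5H6OS.
  M = 5(12.011) + 6(1.008) + 15.999 + 32.06
    = 60.055 + 6.048 + 15.999 + 32.060 = 114.162

114.16 g/mol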